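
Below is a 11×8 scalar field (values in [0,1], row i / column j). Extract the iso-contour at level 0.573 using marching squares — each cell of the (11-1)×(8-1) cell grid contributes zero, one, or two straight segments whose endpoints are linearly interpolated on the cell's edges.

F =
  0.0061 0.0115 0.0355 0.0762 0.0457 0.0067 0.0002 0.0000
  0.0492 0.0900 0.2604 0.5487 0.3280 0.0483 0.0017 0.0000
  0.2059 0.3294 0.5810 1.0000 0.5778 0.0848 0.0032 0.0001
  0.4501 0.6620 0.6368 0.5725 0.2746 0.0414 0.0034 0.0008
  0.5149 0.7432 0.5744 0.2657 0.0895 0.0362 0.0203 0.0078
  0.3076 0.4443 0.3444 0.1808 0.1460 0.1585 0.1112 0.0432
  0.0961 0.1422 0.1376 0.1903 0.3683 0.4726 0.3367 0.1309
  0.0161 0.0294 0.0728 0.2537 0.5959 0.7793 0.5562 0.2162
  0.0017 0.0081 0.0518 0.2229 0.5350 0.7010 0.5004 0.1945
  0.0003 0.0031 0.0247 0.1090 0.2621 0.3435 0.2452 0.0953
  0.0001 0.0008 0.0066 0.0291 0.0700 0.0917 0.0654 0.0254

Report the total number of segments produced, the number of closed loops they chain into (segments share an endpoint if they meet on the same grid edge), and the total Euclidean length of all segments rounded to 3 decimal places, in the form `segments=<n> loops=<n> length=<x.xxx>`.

cell (1,1): code 0100 → (1.975,2.000)–(2.000,1.968)
cell (1,2): code 1100 → (1.054,3.000)–(1.975,2.000)
cell (1,3): code 1100 → (1.981,4.000)–(1.054,3.000)
cell (1,4): code 1000 → (2.000,4.010)–(1.981,4.000)
cell (2,0): code 0100 → (2.732,1.000)–(3.000,0.580)
cell (2,1): code 1110 → (2.000,1.968)–(2.732,1.000)
cell (2,2): code 1011 → (3.000,2.992)–(2.999,3.000)
cell (2,3): code 0011 → (2.999,3.000)–(2.016,4.000)
cell (2,4): code 0001 → (2.016,4.000)–(2.000,4.010)
cell (3,0): code 0110 → (3.000,0.580)–(4.000,0.254)
cell (3,2): code 1001 → (4.000,2.005)–(3.000,2.992)
cell (4,0): code 0010 → (4.000,0.254)–(4.569,1.000)
cell (4,1): code 0011 → (4.569,1.000)–(4.006,2.000)
cell (4,2): code 0001 → (4.006,2.000)–(4.000,2.005)
cell (6,3): code 0100 → (6.899,4.000)–(7.000,3.933)
cell (6,4): code 1100 → (6.327,5.000)–(6.899,4.000)
cell (6,5): code 1000 → (7.000,5.925)–(6.327,5.000)
cell (7,3): code 0010 → (7.000,3.933)–(7.376,4.000)
cell (7,4): code 0111 → (7.376,4.000)–(8.000,4.229)
cell (7,5): code 1001 → (8.000,5.638)–(7.000,5.925)
cell (8,4): code 0010 → (8.000,4.229)–(8.358,5.000)
cell (8,5): code 0001 → (8.358,5.000)–(8.000,5.638)
total: 22 segments, chained into 2 closed loop(s), length Σ = 16.561491

segments=22 loops=2 length=16.561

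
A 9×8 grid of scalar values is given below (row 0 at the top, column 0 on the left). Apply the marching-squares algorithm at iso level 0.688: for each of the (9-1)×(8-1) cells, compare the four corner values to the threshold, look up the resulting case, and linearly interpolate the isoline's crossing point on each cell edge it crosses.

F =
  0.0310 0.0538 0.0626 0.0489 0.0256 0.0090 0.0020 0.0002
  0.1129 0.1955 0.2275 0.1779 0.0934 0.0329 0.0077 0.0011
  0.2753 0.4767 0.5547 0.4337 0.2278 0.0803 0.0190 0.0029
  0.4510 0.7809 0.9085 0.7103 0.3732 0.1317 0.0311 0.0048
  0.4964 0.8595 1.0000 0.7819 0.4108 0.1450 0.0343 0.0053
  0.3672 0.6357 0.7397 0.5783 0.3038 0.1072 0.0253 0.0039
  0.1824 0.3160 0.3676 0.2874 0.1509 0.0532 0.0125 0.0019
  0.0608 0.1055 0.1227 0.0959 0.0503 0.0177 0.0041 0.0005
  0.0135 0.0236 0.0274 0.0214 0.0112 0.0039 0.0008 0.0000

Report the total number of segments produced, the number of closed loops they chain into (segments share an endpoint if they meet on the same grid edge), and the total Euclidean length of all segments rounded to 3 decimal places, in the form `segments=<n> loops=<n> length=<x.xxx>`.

segments=12 loops=1 length=8.455

cell (2,0): code 0100 → (2.695,1.000)–(3.000,0.718)
cell (2,1): code 1100 → (2.377,2.000)–(2.695,1.000)
cell (2,2): code 1100 → (2.919,3.000)–(2.377,2.000)
cell (2,3): code 1000 → (3.000,3.066)–(2.919,3.000)
cell (3,0): code 0110 → (3.000,0.718)–(4.000,0.528)
cell (3,3): code 1001 → (4.000,3.253)–(3.000,3.066)
cell (4,0): code 0010 → (4.000,0.528)–(4.766,1.000)
cell (4,1): code 0111 → (4.766,1.000)–(5.000,1.503)
cell (4,2): code 1011 → (5.000,2.320)–(4.461,3.000)
cell (4,3): code 0001 → (4.461,3.000)–(4.000,3.253)
cell (5,1): code 0010 → (5.000,1.503)–(5.139,2.000)
cell (5,2): code 0001 → (5.139,2.000)–(5.000,2.320)
total: 12 segments, chained into 1 closed loop(s), length Σ = 8.455474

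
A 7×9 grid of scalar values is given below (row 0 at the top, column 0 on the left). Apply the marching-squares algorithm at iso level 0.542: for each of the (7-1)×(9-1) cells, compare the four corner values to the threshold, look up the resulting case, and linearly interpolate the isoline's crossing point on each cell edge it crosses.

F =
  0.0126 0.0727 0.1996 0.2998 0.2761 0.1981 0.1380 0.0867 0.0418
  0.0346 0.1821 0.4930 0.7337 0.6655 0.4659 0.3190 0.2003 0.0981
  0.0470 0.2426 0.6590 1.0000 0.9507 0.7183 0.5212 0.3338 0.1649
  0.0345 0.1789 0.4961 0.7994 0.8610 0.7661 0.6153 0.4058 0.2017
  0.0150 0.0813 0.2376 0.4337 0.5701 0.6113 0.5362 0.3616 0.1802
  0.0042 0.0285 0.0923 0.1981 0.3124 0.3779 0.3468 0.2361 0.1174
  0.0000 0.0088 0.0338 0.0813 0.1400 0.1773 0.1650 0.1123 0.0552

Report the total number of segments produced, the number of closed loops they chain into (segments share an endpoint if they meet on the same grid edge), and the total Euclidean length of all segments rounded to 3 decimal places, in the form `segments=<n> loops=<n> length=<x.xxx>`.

segments=18 loops=1 length=12.809

cell (0,2): code 0100 → (0.558,3.000)–(1.000,2.204)
cell (0,3): code 1100 → (0.683,4.000)–(0.558,3.000)
cell (0,4): code 1000 → (1.000,4.619)–(0.683,4.000)
cell (1,1): code 0100 → (1.295,2.000)–(2.000,1.719)
cell (1,2): code 1110 → (1.000,2.204)–(1.295,2.000)
cell (1,4): code 1101 → (1.302,5.000)–(1.000,4.619)
cell (1,5): code 1000 → (2.000,5.894)–(1.302,5.000)
cell (2,1): code 0010 → (2.000,1.719)–(2.718,2.000)
cell (2,2): code 0111 → (2.718,2.000)–(3.000,2.151)
cell (2,5): code 1101 → (2.221,6.000)–(2.000,5.894)
cell (2,6): code 1000 → (3.000,6.350)–(2.221,6.000)
cell (3,2): code 0010 → (3.000,2.151)–(3.704,3.000)
cell (3,3): code 0111 → (3.704,3.000)–(4.000,3.794)
cell (3,5): code 1011 → (4.000,5.923)–(3.927,6.000)
cell (3,6): code 0001 → (3.927,6.000)–(3.000,6.350)
cell (4,3): code 0010 → (4.000,3.794)–(4.109,4.000)
cell (4,4): code 0011 → (4.109,4.000)–(4.297,5.000)
cell (4,5): code 0001 → (4.297,5.000)–(4.000,5.923)
total: 18 segments, chained into 1 closed loop(s), length Σ = 12.808975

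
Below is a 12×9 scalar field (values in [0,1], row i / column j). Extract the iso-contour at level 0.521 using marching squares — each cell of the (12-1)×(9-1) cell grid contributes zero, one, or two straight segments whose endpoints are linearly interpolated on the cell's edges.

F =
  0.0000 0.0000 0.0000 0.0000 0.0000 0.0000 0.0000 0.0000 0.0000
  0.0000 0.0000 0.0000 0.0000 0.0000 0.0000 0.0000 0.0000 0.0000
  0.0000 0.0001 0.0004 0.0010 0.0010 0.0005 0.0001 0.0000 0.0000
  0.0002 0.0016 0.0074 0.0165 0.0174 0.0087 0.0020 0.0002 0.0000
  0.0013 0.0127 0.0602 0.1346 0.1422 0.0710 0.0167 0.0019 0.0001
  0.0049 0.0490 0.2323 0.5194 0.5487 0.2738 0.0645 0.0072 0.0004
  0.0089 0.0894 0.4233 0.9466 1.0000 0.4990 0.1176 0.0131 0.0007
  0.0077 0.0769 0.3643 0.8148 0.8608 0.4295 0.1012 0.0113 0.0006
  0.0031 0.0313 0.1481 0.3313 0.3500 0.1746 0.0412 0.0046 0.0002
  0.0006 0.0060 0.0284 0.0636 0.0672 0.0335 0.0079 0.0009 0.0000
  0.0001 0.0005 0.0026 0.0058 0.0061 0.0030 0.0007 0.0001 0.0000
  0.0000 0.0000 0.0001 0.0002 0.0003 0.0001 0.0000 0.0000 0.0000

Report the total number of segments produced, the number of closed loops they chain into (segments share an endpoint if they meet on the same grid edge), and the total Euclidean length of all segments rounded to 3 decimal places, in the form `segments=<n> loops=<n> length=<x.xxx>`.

cell (4,3): code 0100 → (4.932,4.000)–(5.000,3.055)
cell (4,4): code 1000 → (5.000,4.101)–(4.932,4.000)
cell (5,2): code 0100 → (5.004,3.000)–(6.000,2.187)
cell (5,3): code 1110 → (5.000,3.055)–(5.004,3.000)
cell (5,4): code 1001 → (6.000,4.956)–(5.000,4.101)
cell (6,2): code 0110 → (6.000,2.187)–(7.000,2.348)
cell (6,4): code 1001 → (7.000,4.788)–(6.000,4.956)
cell (7,2): code 0010 → (7.000,2.348)–(7.608,3.000)
cell (7,3): code 0011 → (7.608,3.000)–(7.665,4.000)
cell (7,4): code 0001 → (7.665,4.000)–(7.000,4.788)
total: 10 segments, chained into 1 closed loop(s), length Σ = 8.677315

segments=10 loops=1 length=8.677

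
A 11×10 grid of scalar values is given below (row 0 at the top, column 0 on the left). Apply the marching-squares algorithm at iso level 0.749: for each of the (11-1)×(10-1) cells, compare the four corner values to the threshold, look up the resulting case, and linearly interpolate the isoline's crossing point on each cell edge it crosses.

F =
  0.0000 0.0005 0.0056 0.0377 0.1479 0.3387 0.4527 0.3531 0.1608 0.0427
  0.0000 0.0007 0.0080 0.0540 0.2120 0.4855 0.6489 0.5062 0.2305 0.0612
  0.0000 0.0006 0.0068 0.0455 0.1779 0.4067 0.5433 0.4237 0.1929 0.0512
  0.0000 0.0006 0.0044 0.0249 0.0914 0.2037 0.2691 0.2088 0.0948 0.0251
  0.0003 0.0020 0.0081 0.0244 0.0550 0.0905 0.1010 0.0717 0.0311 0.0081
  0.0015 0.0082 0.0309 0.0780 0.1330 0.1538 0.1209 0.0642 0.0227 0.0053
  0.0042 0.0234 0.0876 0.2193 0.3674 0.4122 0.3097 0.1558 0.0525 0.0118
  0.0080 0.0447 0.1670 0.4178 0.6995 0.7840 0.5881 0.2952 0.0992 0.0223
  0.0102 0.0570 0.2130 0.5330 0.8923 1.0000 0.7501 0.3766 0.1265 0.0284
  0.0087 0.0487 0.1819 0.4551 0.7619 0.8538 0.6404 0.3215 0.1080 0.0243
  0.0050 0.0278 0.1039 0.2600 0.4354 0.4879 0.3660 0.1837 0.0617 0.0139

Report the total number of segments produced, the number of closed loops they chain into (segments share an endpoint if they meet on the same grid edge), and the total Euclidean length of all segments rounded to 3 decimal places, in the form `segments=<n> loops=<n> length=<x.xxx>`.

cell (6,4): code 0100 → (6.906,5.000)–(7.000,4.586)
cell (6,5): code 1000 → (7.000,5.179)–(6.906,5.000)
cell (7,3): code 0100 → (7.257,4.000)–(8.000,3.601)
cell (7,4): code 1110 → (7.000,4.586)–(7.257,4.000)
cell (7,5): code 1101 → (7.993,6.000)–(7.000,5.179)
cell (7,6): code 1000 → (8.000,6.003)–(7.993,6.000)
cell (8,3): code 0110 → (8.000,3.601)–(9.000,3.958)
cell (8,5): code 1011 → (9.000,5.491)–(8.010,6.000)
cell (8,6): code 0001 → (8.010,6.000)–(8.000,6.003)
cell (9,3): code 0010 → (9.000,3.958)–(9.040,4.000)
cell (9,4): code 0011 → (9.040,4.000)–(9.286,5.000)
cell (9,5): code 0001 → (9.286,5.000)–(9.000,5.491)
total: 12 segments, chained into 1 closed loop(s), length Σ = 7.247580

segments=12 loops=1 length=7.248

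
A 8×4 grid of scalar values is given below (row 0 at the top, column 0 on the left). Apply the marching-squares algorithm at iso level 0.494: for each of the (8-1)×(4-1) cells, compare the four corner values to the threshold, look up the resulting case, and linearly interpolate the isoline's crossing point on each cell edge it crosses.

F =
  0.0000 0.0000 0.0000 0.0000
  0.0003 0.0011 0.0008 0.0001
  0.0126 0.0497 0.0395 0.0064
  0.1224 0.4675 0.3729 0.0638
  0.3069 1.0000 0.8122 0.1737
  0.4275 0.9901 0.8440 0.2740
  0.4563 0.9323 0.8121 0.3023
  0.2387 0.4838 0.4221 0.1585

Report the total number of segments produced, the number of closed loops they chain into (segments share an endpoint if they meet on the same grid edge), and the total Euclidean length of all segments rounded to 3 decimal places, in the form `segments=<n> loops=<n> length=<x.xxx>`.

segments=10 loops=1 length=10.504

cell (3,0): code 0100 → (3.050,1.000)–(4.000,0.270)
cell (3,1): code 1100 → (3.276,2.000)–(3.050,1.000)
cell (3,2): code 1000 → (4.000,2.498)–(3.276,2.000)
cell (4,0): code 0110 → (4.000,0.270)–(5.000,0.118)
cell (4,2): code 1001 → (5.000,2.614)–(4.000,2.498)
cell (5,0): code 0110 → (5.000,0.118)–(6.000,0.079)
cell (5,2): code 1001 → (6.000,2.624)–(5.000,2.614)
cell (6,0): code 0010 → (6.000,0.079)–(6.977,1.000)
cell (6,1): code 0011 → (6.977,1.000)–(6.816,2.000)
cell (6,2): code 0001 → (6.816,2.000)–(6.000,2.624)
total: 10 segments, chained into 1 closed loop(s), length Σ = 10.504278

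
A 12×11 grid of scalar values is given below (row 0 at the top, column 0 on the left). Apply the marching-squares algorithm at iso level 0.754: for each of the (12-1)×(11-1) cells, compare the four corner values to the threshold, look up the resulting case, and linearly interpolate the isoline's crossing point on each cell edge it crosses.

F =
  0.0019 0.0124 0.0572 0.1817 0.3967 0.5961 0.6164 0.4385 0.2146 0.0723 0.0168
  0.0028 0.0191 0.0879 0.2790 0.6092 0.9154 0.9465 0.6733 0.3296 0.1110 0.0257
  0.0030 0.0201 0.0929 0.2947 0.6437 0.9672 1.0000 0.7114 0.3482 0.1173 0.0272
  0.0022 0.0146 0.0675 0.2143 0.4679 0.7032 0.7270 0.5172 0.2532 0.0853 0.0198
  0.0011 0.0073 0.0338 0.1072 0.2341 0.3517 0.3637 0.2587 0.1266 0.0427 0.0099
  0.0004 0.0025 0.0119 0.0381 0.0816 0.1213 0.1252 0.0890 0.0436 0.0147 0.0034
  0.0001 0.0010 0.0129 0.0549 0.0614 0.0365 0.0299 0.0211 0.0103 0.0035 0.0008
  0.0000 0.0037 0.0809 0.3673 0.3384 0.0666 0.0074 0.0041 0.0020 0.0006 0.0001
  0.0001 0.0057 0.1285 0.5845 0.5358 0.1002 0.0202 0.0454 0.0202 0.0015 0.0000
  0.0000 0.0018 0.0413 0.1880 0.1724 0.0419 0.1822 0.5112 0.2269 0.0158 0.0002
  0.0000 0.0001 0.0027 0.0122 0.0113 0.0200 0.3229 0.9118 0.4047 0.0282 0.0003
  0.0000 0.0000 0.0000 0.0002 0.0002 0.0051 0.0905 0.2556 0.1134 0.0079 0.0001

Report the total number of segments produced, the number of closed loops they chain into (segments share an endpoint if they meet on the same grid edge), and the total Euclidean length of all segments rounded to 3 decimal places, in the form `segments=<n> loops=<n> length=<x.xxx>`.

cell (0,4): code 0100 → (0.495,5.000)–(1.000,4.473)
cell (0,5): code 1100 → (0.417,6.000)–(0.495,5.000)
cell (0,6): code 1000 → (1.000,6.705)–(0.417,6.000)
cell (1,4): code 0110 → (1.000,4.473)–(2.000,4.341)
cell (1,6): code 1001 → (2.000,6.852)–(1.000,6.705)
cell (2,4): code 0010 → (2.000,4.341)–(2.808,5.000)
cell (2,5): code 0011 → (2.808,5.000)–(2.901,6.000)
cell (2,6): code 0001 → (2.901,6.000)–(2.000,6.852)
cell (9,6): code 0100 → (9.606,7.000)–(10.000,6.732)
cell (9,7): code 1000 → (10.000,7.311)–(9.606,7.000)
cell (10,6): code 0010 → (10.000,6.732)–(10.240,7.000)
cell (10,7): code 0001 → (10.240,7.000)–(10.000,7.311)
total: 12 segments, chained into 2 closed loop(s), length Σ = 9.686301

segments=12 loops=2 length=9.686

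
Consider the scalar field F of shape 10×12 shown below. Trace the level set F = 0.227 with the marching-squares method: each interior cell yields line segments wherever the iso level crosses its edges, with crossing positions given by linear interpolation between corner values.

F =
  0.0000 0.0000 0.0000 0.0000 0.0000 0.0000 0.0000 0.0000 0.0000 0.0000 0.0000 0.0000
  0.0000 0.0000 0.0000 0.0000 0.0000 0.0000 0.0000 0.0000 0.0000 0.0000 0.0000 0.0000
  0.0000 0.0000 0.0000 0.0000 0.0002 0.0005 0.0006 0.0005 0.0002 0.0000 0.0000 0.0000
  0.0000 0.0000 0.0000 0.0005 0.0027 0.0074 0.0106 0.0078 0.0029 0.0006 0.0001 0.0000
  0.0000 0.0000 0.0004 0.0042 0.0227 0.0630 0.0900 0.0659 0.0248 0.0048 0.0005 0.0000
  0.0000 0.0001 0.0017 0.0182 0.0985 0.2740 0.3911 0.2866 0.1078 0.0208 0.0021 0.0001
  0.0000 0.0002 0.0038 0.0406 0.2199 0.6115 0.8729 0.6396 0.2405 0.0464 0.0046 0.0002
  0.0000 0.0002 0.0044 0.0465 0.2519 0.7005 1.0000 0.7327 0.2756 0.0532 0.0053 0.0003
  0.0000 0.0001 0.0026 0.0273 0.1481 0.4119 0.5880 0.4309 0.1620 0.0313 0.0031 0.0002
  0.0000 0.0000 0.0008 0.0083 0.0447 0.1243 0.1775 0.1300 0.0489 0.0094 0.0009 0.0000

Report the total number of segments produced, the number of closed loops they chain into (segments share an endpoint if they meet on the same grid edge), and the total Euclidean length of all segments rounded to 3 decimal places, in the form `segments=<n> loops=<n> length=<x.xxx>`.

cell (4,4): code 0100 → (4.777,5.000)–(5.000,4.732)
cell (4,5): code 1100 → (4.455,6.000)–(4.777,5.000)
cell (4,6): code 1100 → (4.730,7.000)–(4.455,6.000)
cell (4,7): code 1000 → (5.000,7.333)–(4.730,7.000)
cell (5,4): code 0110 → (5.000,4.732)–(6.000,4.018)
cell (5,7): code 1101 → (5.898,8.000)–(5.000,7.333)
cell (5,8): code 1000 → (6.000,8.070)–(5.898,8.000)
cell (6,3): code 0100 → (6.222,4.000)–(7.000,3.879)
cell (6,4): code 1110 → (6.000,4.018)–(6.222,4.000)
cell (6,8): code 1001 → (7.000,8.219)–(6.000,8.070)
cell (7,3): code 0010 → (7.000,3.879)–(7.240,4.000)
cell (7,4): code 0111 → (7.240,4.000)–(8.000,4.299)
cell (7,7): code 1011 → (8.000,7.758)–(7.428,8.000)
cell (7,8): code 0001 → (7.428,8.000)–(7.000,8.219)
cell (8,4): code 0010 → (8.000,4.299)–(8.643,5.000)
cell (8,5): code 0011 → (8.643,5.000)–(8.879,6.000)
cell (8,6): code 0011 → (8.879,6.000)–(8.678,7.000)
cell (8,7): code 0001 → (8.678,7.000)–(8.000,7.758)
total: 18 segments, chained into 1 closed loop(s), length Σ = 13.559834

segments=18 loops=1 length=13.560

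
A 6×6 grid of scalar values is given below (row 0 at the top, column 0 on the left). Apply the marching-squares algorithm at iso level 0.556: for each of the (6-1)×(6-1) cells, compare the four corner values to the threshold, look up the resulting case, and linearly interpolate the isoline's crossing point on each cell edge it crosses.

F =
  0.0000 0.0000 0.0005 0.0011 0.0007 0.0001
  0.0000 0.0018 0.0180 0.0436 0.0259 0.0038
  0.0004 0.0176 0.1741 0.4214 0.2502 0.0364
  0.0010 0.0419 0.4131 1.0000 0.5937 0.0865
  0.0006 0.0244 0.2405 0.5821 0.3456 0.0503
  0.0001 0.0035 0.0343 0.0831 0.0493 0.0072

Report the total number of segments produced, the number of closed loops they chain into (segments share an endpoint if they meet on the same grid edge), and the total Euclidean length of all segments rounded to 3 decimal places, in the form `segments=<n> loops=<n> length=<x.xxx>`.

cell (2,2): code 0100 → (2.233,3.000)–(3.000,2.243)
cell (2,3): code 1100 → (2.890,4.000)–(2.233,3.000)
cell (2,4): code 1000 → (3.000,4.074)–(2.890,4.000)
cell (3,2): code 0110 → (3.000,2.243)–(4.000,2.924)
cell (3,3): code 1011 → (4.000,3.110)–(3.152,4.000)
cell (3,4): code 0001 → (3.152,4.000)–(3.000,4.074)
cell (4,2): code 0010 → (4.000,2.924)–(4.052,3.000)
cell (4,3): code 0001 → (4.052,3.000)–(4.000,3.110)
total: 8 segments, chained into 1 closed loop(s), length Σ = 5.229308

segments=8 loops=1 length=5.229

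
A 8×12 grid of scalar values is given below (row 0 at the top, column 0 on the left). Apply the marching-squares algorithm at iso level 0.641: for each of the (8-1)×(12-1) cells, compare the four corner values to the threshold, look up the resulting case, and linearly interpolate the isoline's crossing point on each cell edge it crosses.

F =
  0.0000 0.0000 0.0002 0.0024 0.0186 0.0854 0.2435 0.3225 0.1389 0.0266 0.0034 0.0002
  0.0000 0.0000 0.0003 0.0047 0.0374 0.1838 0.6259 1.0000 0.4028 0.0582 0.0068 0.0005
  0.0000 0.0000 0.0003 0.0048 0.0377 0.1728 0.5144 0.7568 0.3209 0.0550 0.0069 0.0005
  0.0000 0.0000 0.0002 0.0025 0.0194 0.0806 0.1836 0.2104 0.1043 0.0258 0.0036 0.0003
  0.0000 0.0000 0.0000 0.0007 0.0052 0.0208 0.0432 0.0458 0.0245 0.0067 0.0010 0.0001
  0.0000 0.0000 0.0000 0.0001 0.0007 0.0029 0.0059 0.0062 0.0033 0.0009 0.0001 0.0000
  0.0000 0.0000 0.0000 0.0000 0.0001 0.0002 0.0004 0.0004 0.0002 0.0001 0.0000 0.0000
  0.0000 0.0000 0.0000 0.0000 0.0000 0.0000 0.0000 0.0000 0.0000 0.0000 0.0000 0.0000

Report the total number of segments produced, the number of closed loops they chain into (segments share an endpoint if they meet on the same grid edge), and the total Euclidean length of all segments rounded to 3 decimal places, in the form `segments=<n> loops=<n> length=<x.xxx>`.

cell (0,6): code 0100 → (0.470,7.000)–(1.000,6.040)
cell (0,7): code 1000 → (1.000,7.601)–(0.470,7.000)
cell (1,6): code 0110 → (1.000,6.040)–(2.000,6.522)
cell (1,7): code 1001 → (2.000,7.266)–(1.000,7.601)
cell (2,6): code 0010 → (2.000,6.522)–(2.212,7.000)
cell (2,7): code 0001 → (2.212,7.000)–(2.000,7.266)
total: 6 segments, chained into 1 closed loop(s), length Σ = 4.924854

segments=6 loops=1 length=4.925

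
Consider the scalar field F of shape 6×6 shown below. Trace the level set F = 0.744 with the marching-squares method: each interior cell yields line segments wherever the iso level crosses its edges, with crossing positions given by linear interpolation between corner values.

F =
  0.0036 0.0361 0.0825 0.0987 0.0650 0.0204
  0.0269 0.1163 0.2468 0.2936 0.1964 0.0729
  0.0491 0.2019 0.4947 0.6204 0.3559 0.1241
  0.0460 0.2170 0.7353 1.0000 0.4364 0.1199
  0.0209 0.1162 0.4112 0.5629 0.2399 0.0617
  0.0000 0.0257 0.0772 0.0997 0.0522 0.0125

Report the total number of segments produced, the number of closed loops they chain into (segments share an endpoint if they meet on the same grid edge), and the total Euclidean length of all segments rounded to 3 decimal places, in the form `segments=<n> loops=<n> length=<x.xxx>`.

segments=4 loops=1 length=3.864

cell (2,2): code 0100 → (2.326,3.000)–(3.000,2.033)
cell (2,3): code 1000 → (3.000,3.454)–(2.326,3.000)
cell (3,2): code 0010 → (3.000,2.033)–(3.586,3.000)
cell (3,3): code 0001 → (3.586,3.000)–(3.000,3.454)
total: 4 segments, chained into 1 closed loop(s), length Σ = 3.863965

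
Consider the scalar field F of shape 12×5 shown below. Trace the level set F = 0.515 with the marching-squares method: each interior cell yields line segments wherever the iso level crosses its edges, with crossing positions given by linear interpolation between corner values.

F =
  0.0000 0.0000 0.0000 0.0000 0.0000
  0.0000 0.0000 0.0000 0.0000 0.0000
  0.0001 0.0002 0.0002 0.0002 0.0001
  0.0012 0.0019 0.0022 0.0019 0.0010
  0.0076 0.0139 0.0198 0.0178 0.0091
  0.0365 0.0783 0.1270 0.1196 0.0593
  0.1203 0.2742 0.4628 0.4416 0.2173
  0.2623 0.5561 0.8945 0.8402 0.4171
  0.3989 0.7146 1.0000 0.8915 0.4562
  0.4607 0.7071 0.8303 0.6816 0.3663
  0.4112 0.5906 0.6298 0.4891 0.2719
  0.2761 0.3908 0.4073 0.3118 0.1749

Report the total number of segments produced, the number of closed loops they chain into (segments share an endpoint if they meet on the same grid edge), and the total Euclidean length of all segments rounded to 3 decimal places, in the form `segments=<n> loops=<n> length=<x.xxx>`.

segments=14 loops=1 length=12.596

cell (6,0): code 0100 → (6.854,1.000)–(7.000,0.860)
cell (6,1): code 1100 → (6.121,2.000)–(6.854,1.000)
cell (6,2): code 1100 → (6.184,3.000)–(6.121,2.000)
cell (6,3): code 1000 → (7.000,3.769)–(6.184,3.000)
cell (7,0): code 0110 → (7.000,0.860)–(8.000,0.368)
cell (7,3): code 1001 → (8.000,3.865)–(7.000,3.769)
cell (8,0): code 0110 → (8.000,0.368)–(9.000,0.220)
cell (8,3): code 1001 → (9.000,3.528)–(8.000,3.865)
cell (9,0): code 0110 → (9.000,0.220)–(10.000,0.579)
cell (9,2): code 1011 → (10.000,2.816)–(9.865,3.000)
cell (9,3): code 0001 → (9.865,3.000)–(9.000,3.528)
cell (10,0): code 0010 → (10.000,0.579)–(10.378,1.000)
cell (10,1): code 0011 → (10.378,1.000)–(10.516,2.000)
cell (10,2): code 0001 → (10.516,2.000)–(10.000,2.816)
total: 14 segments, chained into 1 closed loop(s), length Σ = 12.595530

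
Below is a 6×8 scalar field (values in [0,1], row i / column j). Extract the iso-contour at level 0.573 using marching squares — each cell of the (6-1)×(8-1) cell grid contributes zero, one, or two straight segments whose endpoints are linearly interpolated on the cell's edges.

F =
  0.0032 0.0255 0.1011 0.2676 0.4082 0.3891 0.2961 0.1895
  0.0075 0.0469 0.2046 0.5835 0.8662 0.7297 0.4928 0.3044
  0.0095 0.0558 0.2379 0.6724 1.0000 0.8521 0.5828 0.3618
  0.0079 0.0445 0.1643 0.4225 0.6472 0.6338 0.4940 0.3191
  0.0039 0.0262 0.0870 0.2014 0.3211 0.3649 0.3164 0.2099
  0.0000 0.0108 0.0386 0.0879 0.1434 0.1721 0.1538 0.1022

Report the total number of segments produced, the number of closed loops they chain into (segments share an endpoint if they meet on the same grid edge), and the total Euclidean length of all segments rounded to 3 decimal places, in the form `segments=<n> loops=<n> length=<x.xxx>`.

cell (0,2): code 0100 → (0.967,3.000)–(1.000,2.972)
cell (0,3): code 1100 → (0.360,4.000)–(0.967,3.000)
cell (0,4): code 1100 → (0.540,5.000)–(0.360,4.000)
cell (0,5): code 1000 → (1.000,5.661)–(0.540,5.000)
cell (1,2): code 0110 → (1.000,2.972)–(2.000,2.771)
cell (1,5): code 1101 → (1.891,6.000)–(1.000,5.661)
cell (1,6): code 1000 → (2.000,6.044)–(1.891,6.000)
cell (2,2): code 0010 → (2.000,2.771)–(2.398,3.000)
cell (2,3): code 0111 → (2.398,3.000)–(3.000,3.670)
cell (2,5): code 1011 → (3.000,5.435)–(2.110,6.000)
cell (2,6): code 0001 → (2.110,6.000)–(2.000,6.044)
cell (3,3): code 0010 → (3.000,3.670)–(3.228,4.000)
cell (3,4): code 0011 → (3.228,4.000)–(3.226,5.000)
cell (3,5): code 0001 → (3.226,5.000)–(3.000,5.435)
total: 14 segments, chained into 1 closed loop(s), length Σ = 9.549346

segments=14 loops=1 length=9.549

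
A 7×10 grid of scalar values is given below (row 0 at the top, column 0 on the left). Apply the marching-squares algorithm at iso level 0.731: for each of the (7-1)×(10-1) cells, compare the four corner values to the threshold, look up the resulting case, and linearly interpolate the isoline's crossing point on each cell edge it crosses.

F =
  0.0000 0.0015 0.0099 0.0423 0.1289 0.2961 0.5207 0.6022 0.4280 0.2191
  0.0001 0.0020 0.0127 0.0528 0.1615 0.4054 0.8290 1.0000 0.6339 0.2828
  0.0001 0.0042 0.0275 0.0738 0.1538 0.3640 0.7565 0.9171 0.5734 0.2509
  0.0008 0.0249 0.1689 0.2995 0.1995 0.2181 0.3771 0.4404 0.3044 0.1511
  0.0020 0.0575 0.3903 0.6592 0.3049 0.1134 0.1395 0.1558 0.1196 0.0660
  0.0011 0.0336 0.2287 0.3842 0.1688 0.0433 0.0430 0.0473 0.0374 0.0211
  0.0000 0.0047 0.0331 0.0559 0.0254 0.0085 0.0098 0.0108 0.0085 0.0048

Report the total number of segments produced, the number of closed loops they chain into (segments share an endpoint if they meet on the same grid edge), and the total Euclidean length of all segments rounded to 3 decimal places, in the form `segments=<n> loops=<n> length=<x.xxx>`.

segments=8 loops=1 length=6.298

cell (0,5): code 0100 → (0.682,6.000)–(1.000,5.769)
cell (0,6): code 1100 → (0.324,7.000)–(0.682,6.000)
cell (0,7): code 1000 → (1.000,7.735)–(0.324,7.000)
cell (1,5): code 0110 → (1.000,5.769)–(2.000,5.935)
cell (1,7): code 1001 → (2.000,7.541)–(1.000,7.735)
cell (2,5): code 0010 → (2.000,5.935)–(2.067,6.000)
cell (2,6): code 0011 → (2.067,6.000)–(2.390,7.000)
cell (2,7): code 0001 → (2.390,7.000)–(2.000,7.541)
total: 8 segments, chained into 1 closed loop(s), length Σ = 6.298183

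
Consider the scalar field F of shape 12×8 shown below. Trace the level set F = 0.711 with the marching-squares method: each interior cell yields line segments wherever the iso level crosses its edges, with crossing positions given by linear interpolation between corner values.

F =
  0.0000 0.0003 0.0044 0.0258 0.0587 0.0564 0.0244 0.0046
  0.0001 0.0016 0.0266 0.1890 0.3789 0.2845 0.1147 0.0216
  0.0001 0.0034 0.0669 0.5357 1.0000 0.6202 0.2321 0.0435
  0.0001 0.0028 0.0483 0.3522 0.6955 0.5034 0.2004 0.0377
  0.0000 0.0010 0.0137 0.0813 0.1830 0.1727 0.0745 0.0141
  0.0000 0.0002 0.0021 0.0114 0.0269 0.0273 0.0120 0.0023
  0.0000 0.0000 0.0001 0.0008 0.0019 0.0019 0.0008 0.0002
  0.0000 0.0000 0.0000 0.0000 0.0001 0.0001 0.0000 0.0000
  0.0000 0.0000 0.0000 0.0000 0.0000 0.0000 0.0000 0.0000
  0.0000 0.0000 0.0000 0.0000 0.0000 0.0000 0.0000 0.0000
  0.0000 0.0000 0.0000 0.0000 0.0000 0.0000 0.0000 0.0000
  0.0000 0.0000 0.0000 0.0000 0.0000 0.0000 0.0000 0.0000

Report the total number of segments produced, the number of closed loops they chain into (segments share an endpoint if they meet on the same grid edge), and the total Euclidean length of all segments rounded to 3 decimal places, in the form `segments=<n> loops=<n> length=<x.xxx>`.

cell (1,3): code 0100 → (1.535,4.000)–(2.000,3.378)
cell (1,4): code 1000 → (2.000,4.761)–(1.535,4.000)
cell (2,3): code 0010 → (2.000,3.378)–(2.949,4.000)
cell (2,4): code 0001 → (2.949,4.000)–(2.000,4.761)
total: 4 segments, chained into 1 closed loop(s), length Σ = 4.020520

segments=4 loops=1 length=4.021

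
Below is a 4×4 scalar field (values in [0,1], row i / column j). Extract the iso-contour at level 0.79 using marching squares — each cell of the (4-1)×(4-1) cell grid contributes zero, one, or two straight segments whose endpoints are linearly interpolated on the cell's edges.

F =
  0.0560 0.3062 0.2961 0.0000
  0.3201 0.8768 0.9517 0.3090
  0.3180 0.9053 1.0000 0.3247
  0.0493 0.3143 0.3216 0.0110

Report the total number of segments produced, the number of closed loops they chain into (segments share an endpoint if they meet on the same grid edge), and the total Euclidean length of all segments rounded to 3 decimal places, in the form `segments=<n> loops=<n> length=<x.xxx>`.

cell (0,0): code 0100 → (0.848,1.000)–(1.000,0.844)
cell (0,1): code 1100 → (0.753,2.000)–(0.848,1.000)
cell (0,2): code 1000 → (1.000,2.252)–(0.753,2.000)
cell (1,0): code 0110 → (1.000,0.844)–(2.000,0.804)
cell (1,2): code 1001 → (2.000,2.311)–(1.000,2.252)
cell (2,0): code 0010 → (2.000,0.804)–(2.195,1.000)
cell (2,1): code 0011 → (2.195,1.000)–(2.310,2.000)
cell (2,2): code 0001 → (2.310,2.000)–(2.000,2.311)
total: 8 segments, chained into 1 closed loop(s), length Σ = 5.299275

segments=8 loops=1 length=5.299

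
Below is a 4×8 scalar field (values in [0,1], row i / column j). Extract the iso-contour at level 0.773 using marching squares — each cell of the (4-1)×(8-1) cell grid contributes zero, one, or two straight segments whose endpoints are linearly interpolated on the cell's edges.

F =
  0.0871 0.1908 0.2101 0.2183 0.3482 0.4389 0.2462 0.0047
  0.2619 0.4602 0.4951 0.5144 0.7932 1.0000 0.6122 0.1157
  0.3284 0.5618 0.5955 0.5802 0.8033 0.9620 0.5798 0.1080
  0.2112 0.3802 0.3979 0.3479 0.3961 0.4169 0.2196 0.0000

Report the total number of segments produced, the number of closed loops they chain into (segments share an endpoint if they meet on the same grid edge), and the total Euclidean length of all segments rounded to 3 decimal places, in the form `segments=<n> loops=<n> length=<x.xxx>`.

segments=8 loops=1 length=5.661

cell (0,3): code 0100 → (0.955,4.000)–(1.000,3.928)
cell (0,4): code 1100 → (0.595,5.000)–(0.955,4.000)
cell (0,5): code 1000 → (1.000,5.585)–(0.595,5.000)
cell (1,3): code 0110 → (1.000,3.928)–(2.000,3.864)
cell (1,5): code 1001 → (2.000,5.495)–(1.000,5.585)
cell (2,3): code 0010 → (2.000,3.864)–(2.074,4.000)
cell (2,4): code 0011 → (2.074,4.000)–(2.347,5.000)
cell (2,5): code 0001 → (2.347,5.000)–(2.000,5.495)
total: 8 segments, chained into 1 closed loop(s), length Σ = 5.660947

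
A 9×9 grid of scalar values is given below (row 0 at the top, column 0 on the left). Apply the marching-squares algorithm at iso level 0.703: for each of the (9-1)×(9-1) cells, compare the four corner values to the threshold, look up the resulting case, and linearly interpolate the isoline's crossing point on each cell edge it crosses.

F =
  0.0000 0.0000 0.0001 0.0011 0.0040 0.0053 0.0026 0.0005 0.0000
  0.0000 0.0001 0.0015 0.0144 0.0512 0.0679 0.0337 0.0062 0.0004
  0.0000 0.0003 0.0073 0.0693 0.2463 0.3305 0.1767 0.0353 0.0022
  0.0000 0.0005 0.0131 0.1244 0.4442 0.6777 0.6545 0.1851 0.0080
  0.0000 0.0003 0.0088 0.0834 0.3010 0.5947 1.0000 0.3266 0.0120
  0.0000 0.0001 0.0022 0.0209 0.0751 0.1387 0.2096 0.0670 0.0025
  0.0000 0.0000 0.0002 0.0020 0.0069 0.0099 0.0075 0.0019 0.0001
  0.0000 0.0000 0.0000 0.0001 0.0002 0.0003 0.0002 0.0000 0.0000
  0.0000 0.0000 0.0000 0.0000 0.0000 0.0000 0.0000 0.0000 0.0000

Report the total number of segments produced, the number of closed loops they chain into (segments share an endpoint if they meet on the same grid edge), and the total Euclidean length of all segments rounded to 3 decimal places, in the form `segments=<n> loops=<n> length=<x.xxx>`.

cell (3,5): code 0100 → (3.140,6.000)–(4.000,5.267)
cell (3,6): code 1000 → (4.000,6.441)–(3.140,6.000)
cell (4,5): code 0010 → (4.000,5.267)–(4.376,6.000)
cell (4,6): code 0001 → (4.376,6.000)–(4.000,6.441)
total: 4 segments, chained into 1 closed loop(s), length Σ = 3.498662

segments=4 loops=1 length=3.499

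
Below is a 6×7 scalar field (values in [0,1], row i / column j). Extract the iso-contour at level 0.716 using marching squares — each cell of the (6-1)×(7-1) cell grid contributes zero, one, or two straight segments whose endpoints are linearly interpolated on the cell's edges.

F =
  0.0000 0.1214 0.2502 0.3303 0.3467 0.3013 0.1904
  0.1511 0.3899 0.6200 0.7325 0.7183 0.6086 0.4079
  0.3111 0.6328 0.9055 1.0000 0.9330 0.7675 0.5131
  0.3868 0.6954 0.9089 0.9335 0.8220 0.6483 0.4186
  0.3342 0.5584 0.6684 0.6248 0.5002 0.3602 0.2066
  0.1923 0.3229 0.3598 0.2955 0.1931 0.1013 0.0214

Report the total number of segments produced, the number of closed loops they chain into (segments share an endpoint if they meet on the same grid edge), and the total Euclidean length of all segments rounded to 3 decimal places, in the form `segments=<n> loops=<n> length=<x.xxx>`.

cell (0,2): code 0100 → (0.959,3.000)–(1.000,2.853)
cell (0,3): code 1100 → (0.994,4.000)–(0.959,3.000)
cell (0,4): code 1000 → (1.000,4.021)–(0.994,4.000)
cell (1,1): code 0100 → (1.336,2.000)–(2.000,1.305)
cell (1,2): code 1110 → (1.000,2.853)–(1.336,2.000)
cell (1,4): code 1101 → (1.676,5.000)–(1.000,4.021)
cell (1,5): code 1000 → (2.000,5.202)–(1.676,5.000)
cell (2,1): code 0110 → (2.000,1.305)–(3.000,1.096)
cell (2,4): code 1011 → (3.000,4.610)–(2.432,5.000)
cell (2,5): code 0001 → (2.432,5.000)–(2.000,5.202)
cell (3,1): code 0010 → (3.000,1.096)–(3.802,2.000)
cell (3,2): code 0011 → (3.802,2.000)–(3.705,3.000)
cell (3,3): code 0011 → (3.705,3.000)–(3.329,4.000)
cell (3,4): code 0001 → (3.329,4.000)–(3.000,4.610)
total: 14 segments, chained into 1 closed loop(s), length Σ = 10.786648

segments=14 loops=1 length=10.787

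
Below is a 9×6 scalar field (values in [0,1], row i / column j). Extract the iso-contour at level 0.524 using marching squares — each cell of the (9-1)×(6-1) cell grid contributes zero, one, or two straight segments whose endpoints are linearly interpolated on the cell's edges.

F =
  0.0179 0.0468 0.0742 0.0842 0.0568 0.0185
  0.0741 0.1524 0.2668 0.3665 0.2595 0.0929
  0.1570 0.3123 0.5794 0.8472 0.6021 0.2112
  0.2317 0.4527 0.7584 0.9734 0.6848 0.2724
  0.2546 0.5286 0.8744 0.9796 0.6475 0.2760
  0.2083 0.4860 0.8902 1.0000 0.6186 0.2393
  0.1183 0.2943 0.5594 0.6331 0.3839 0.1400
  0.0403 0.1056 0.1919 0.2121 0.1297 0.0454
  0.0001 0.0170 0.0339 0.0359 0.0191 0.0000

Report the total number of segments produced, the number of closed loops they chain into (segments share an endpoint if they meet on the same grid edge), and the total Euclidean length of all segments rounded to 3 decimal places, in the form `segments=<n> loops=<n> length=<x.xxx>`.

cell (1,1): code 0100 → (1.823,2.000)–(2.000,1.793)
cell (1,2): code 1100 → (1.328,3.000)–(1.823,2.000)
cell (1,3): code 1100 → (1.772,4.000)–(1.328,3.000)
cell (1,4): code 1000 → (2.000,4.200)–(1.772,4.000)
cell (2,1): code 0110 → (2.000,1.793)–(3.000,1.233)
cell (2,4): code 1001 → (3.000,4.390)–(2.000,4.200)
cell (3,0): code 0100 → (3.939,1.000)–(4.000,0.983)
cell (3,1): code 1110 → (3.000,1.233)–(3.939,1.000)
cell (3,4): code 1001 → (4.000,4.332)–(3.000,4.390)
cell (4,0): code 0010 → (4.000,0.983)–(4.108,1.000)
cell (4,1): code 0111 → (4.108,1.000)–(5.000,1.094)
cell (4,4): code 1001 → (5.000,4.249)–(4.000,4.332)
cell (5,1): code 0110 → (5.000,1.094)–(6.000,1.866)
cell (5,3): code 1011 → (6.000,3.438)–(5.403,4.000)
cell (5,4): code 0001 → (5.403,4.000)–(5.000,4.249)
cell (6,1): code 0010 → (6.000,1.866)–(6.096,2.000)
cell (6,2): code 0011 → (6.096,2.000)–(6.259,3.000)
cell (6,3): code 0001 → (6.259,3.000)–(6.000,3.438)
total: 18 segments, chained into 1 closed loop(s), length Σ = 13.236110

segments=18 loops=1 length=13.236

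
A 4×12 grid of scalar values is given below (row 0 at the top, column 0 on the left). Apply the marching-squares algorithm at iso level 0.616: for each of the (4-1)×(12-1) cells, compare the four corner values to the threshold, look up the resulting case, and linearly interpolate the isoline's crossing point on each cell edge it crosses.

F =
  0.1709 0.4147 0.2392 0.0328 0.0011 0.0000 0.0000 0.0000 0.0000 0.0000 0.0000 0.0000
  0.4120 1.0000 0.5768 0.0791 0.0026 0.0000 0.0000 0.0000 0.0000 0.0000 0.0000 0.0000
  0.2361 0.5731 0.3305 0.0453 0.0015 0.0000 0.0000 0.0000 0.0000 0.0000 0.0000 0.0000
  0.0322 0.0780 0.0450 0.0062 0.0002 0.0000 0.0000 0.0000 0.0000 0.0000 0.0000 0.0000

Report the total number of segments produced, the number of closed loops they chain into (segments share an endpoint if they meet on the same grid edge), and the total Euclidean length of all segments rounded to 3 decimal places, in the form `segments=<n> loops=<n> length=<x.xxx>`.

cell (0,0): code 0100 → (0.344,1.000)–(1.000,0.347)
cell (0,1): code 1000 → (1.000,1.907)–(0.344,1.000)
cell (1,0): code 0010 → (1.000,0.347)–(1.900,1.000)
cell (1,1): code 0001 → (1.900,1.000)–(1.000,1.907)
total: 4 segments, chained into 1 closed loop(s), length Σ = 4.434661

segments=4 loops=1 length=4.435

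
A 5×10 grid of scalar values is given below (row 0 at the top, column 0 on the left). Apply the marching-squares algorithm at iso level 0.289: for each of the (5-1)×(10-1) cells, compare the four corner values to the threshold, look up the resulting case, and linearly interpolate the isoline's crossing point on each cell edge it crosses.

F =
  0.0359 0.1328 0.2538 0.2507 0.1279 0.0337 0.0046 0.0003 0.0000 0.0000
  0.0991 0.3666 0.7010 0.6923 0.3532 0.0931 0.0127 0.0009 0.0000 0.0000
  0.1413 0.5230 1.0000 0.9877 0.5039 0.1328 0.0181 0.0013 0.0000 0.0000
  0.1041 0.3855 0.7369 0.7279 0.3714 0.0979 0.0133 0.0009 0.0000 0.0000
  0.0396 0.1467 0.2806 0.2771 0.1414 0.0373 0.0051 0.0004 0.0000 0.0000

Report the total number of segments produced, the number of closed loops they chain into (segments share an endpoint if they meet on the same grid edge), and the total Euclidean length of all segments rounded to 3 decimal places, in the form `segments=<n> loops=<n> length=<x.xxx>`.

cell (0,0): code 0100 → (0.668,1.000)–(1.000,0.710)
cell (0,1): code 1100 → (0.079,2.000)–(0.668,1.000)
cell (0,2): code 1100 → (0.087,3.000)–(0.079,2.000)
cell (0,3): code 1100 → (0.715,4.000)–(0.087,3.000)
cell (0,4): code 1000 → (1.000,4.247)–(0.715,4.000)
cell (1,0): code 0110 → (1.000,0.710)–(2.000,0.387)
cell (1,4): code 1001 → (2.000,4.579)–(1.000,4.247)
cell (2,0): code 0110 → (2.000,0.387)–(3.000,0.657)
cell (2,4): code 1001 → (3.000,4.301)–(2.000,4.579)
cell (3,0): code 0010 → (3.000,0.657)–(3.404,1.000)
cell (3,1): code 0011 → (3.404,1.000)–(3.982,2.000)
cell (3,2): code 0011 → (3.982,2.000)–(3.974,3.000)
cell (3,3): code 0011 → (3.974,3.000)–(3.358,4.000)
cell (3,4): code 0001 → (3.358,4.000)–(3.000,4.301)
total: 14 segments, chained into 1 closed loop(s), length Σ = 12.664991

segments=14 loops=1 length=12.665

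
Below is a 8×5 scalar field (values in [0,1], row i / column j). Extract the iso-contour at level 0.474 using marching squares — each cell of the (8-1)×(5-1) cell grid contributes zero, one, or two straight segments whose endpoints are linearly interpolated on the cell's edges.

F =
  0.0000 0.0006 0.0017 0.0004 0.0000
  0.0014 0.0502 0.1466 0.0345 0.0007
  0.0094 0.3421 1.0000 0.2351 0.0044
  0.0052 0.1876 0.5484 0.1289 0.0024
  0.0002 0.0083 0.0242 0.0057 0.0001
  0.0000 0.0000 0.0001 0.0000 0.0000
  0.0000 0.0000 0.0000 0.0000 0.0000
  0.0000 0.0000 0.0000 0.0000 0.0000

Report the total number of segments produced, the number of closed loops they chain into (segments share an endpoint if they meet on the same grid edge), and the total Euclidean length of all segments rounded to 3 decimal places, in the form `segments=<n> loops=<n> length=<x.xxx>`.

cell (1,1): code 0100 → (1.384,2.000)–(2.000,1.200)
cell (1,2): code 1000 → (2.000,2.688)–(1.384,2.000)
cell (2,1): code 0110 → (2.000,1.200)–(3.000,1.794)
cell (2,2): code 1001 → (3.000,2.177)–(2.000,2.688)
cell (3,1): code 0010 → (3.000,1.794)–(3.142,2.000)
cell (3,2): code 0001 → (3.142,2.000)–(3.000,2.177)
total: 6 segments, chained into 1 closed loop(s), length Σ = 4.695912

segments=6 loops=1 length=4.696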